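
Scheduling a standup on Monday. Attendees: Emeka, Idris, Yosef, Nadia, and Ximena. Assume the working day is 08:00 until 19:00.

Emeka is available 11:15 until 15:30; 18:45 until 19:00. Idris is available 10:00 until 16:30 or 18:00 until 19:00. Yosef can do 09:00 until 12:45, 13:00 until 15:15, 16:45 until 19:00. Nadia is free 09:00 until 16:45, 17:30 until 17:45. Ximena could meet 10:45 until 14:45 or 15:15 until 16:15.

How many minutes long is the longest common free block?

Emeka ∩ Idris: 11:15-15:30, 18:45-19:00.
Emeka ∩ Idris ∩ Yosef: 11:15-12:45, 13:00-15:15, 18:45-19:00.
Emeka ∩ Idris ∩ Yosef ∩ Nadia: 11:15-12:45, 13:00-15:15.
Emeka ∩ Idris ∩ Yosef ∩ Nadia ∩ Ximena: 11:15-12:45, 13:00-14:45.
The longest is 13:00-14:45 at 105 minutes.

105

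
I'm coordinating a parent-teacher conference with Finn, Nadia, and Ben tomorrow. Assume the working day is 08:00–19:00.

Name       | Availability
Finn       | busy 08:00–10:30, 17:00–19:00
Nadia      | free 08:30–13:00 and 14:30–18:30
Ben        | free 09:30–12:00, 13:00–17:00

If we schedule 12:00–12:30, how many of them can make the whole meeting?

Finn free: 10:30-17:00 (invert busy blocks within the working day).
Nadia free: 08:30-13:00, 14:30-18:30.
Ben free: 09:30-12:00, 13:00-17:00.
Finn and Nadia can make the full 12:00-12:30 slot — that's 2.

2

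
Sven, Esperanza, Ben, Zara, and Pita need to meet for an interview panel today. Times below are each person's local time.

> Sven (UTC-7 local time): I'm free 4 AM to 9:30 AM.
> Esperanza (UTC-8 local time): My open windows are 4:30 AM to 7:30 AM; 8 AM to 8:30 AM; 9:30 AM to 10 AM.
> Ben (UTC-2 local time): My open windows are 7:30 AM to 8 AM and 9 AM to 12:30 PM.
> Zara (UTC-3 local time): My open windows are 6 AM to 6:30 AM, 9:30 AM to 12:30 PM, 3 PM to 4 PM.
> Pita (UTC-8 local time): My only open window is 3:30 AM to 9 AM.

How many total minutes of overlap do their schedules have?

120

Sven in UTC: 11:00-16:30 (add 7h to convert from UTC-7).
Esperanza in UTC: 12:30-15:30, 16:00-16:30, 17:30-18:00 (add 8h to convert from UTC-8).
Ben in UTC: 09:30-10:00, 11:00-14:30 (add 2h to convert from UTC-2).
Zara in UTC: 09:00-09:30, 12:30-15:30, 18:00-19:00 (add 3h to convert from UTC-3).
Pita in UTC: 11:30-17:00 (add 8h to convert from UTC-8).
Sven ∩ Esperanza: 12:30-15:30, 16:00-16:30.
Sven ∩ Esperanza ∩ Ben: 12:30-14:30.
Sven ∩ Esperanza ∩ Ben ∩ Zara: 12:30-14:30.
Sven ∩ Esperanza ∩ Ben ∩ Zara ∩ Pita: 12:30-14:30.
Those are the intersection windows.
That's a single block of 120 minutes.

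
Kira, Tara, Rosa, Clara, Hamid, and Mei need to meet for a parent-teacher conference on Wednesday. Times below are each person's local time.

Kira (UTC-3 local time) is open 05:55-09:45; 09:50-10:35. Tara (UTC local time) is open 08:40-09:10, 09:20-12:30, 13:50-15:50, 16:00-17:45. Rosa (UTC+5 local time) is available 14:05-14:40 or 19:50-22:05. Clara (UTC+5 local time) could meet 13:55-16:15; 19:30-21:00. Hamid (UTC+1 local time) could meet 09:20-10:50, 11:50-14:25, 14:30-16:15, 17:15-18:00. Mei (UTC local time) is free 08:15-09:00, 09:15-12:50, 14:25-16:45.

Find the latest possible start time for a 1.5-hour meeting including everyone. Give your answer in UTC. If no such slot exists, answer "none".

none

Kira in UTC: 08:55-12:45, 12:50-13:35 (add 3h to convert from UTC-3).
Tara in UTC: 08:40-09:10, 09:20-12:30, 13:50-15:50, 16:00-17:45.
Rosa in UTC: 09:05-09:40, 14:50-17:05 (subtract 5h to convert from UTC+5).
Clara in UTC: 08:55-11:15, 14:30-16:00 (subtract 5h to convert from UTC+5).
Hamid in UTC: 08:20-09:50, 10:50-13:25, 13:30-15:15, 16:15-17:00 (subtract 1h to convert from UTC+1).
Mei in UTC: 08:15-09:00, 09:15-12:50, 14:25-16:45.
Kira ∩ Tara: 08:55-09:10, 09:20-12:30.
Kira ∩ Tara ∩ Rosa: 09:05-09:10, 09:20-09:40.
Kira ∩ Tara ∩ Rosa ∩ Clara: 09:05-09:10, 09:20-09:40.
Kira ∩ Tara ∩ Rosa ∩ Clara ∩ Hamid: 09:05-09:10, 09:20-09:40.
Kira ∩ Tara ∩ Rosa ∩ Clara ∩ Hamid ∩ Mei: 09:20-09:40.
No common window is at least 90 minutes long.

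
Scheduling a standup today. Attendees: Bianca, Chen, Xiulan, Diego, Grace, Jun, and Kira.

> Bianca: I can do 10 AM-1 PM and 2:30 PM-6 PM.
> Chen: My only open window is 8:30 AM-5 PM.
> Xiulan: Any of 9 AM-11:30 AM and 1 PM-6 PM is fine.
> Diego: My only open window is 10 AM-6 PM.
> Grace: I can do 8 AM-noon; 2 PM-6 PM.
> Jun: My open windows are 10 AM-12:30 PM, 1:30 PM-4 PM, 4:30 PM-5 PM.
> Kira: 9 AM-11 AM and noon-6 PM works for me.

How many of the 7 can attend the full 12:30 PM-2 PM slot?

Chen, Diego, and Kira can make the full 12:30-14:00 slot — that's 3.

3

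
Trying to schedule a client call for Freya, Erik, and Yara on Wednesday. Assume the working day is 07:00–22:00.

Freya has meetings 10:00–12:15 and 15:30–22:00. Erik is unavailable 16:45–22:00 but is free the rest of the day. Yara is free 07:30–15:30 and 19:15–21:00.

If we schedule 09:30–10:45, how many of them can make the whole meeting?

Freya free: 07:00-10:00, 12:15-15:30 (invert busy blocks within the working day).
Erik free: 07:00-16:45 (invert busy blocks within the working day).
Yara free: 07:30-15:30, 19:15-21:00.
Erik and Yara can make the full 09:30-10:45 slot — that's 2.

2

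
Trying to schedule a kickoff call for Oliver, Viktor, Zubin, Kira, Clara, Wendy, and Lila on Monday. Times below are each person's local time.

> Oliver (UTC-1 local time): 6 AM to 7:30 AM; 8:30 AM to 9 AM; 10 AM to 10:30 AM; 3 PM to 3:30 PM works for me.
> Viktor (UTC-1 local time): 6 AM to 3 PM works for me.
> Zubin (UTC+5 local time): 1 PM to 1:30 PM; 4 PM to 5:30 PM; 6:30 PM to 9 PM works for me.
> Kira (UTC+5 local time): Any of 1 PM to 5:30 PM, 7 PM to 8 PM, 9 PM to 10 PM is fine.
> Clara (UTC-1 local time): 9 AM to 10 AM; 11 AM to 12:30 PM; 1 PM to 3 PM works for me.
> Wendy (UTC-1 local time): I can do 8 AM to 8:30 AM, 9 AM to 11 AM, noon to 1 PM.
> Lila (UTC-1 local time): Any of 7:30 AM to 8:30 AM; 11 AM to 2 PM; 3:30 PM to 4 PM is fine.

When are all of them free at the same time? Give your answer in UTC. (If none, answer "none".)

none

Oliver in UTC: 07:00-08:30, 09:30-10:00, 11:00-11:30, 16:00-16:30 (add 1h to convert from UTC-1).
Viktor in UTC: 07:00-16:00 (add 1h to convert from UTC-1).
Zubin in UTC: 08:00-08:30, 11:00-12:30, 13:30-16:00 (subtract 5h to convert from UTC+5).
Kira in UTC: 08:00-12:30, 14:00-15:00, 16:00-17:00 (subtract 5h to convert from UTC+5).
Clara in UTC: 10:00-11:00, 12:00-13:30, 14:00-16:00 (add 1h to convert from UTC-1).
Wendy in UTC: 09:00-09:30, 10:00-12:00, 13:00-14:00 (add 1h to convert from UTC-1).
Lila in UTC: 08:30-09:30, 12:00-15:00, 16:30-17:00 (add 1h to convert from UTC-1).
Oliver ∩ Viktor: 07:00-08:30, 09:30-10:00, 11:00-11:30.
Oliver ∩ Viktor ∩ Zubin: 08:00-08:30, 11:00-11:30.
Oliver ∩ Viktor ∩ Zubin ∩ Kira: 08:00-08:30, 11:00-11:30.
Oliver ∩ Viktor ∩ Zubin ∩ Kira ∩ Clara: ∅.
Oliver ∩ Viktor ∩ Zubin ∩ Kira ∩ Clara ∩ Wendy: ∅.
Oliver ∩ Viktor ∩ Zubin ∩ Kira ∩ Clara ∩ Wendy ∩ Lila: ∅.
There is no time when everyone is free.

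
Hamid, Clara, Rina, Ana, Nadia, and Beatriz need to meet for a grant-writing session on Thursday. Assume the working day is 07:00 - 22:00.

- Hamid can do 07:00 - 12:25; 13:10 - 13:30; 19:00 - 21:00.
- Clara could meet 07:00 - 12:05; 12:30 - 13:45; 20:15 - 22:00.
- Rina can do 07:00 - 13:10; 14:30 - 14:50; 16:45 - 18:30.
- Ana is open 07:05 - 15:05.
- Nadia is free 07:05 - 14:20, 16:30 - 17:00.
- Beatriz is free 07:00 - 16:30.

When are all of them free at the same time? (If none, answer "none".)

07:05-12:05

Hamid ∩ Clara: 07:00-12:05, 13:10-13:30, 20:15-21:00.
Hamid ∩ Clara ∩ Rina: 07:00-12:05.
Hamid ∩ Clara ∩ Rina ∩ Ana: 07:05-12:05.
Hamid ∩ Clara ∩ Rina ∩ Ana ∩ Nadia: 07:05-12:05.
Hamid ∩ Clara ∩ Rina ∩ Ana ∩ Nadia ∩ Beatriz: 07:05-12:05.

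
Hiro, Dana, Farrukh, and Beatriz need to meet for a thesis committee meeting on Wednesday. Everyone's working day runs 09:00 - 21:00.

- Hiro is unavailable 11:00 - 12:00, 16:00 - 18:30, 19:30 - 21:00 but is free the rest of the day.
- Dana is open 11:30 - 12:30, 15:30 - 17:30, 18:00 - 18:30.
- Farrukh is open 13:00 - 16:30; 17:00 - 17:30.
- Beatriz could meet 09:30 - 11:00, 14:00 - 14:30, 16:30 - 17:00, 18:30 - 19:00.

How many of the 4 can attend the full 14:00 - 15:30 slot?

Hiro free: 09:00-11:00, 12:00-16:00, 18:30-19:30 (invert busy blocks within the working day).
Dana free: 11:30-12:30, 15:30-17:30, 18:00-18:30.
Farrukh free: 13:00-16:30, 17:00-17:30.
Beatriz free: 09:30-11:00, 14:00-14:30, 16:30-17:00, 18:30-19:00.
Hiro and Farrukh can make the full 14:00-15:30 slot — that's 2.

2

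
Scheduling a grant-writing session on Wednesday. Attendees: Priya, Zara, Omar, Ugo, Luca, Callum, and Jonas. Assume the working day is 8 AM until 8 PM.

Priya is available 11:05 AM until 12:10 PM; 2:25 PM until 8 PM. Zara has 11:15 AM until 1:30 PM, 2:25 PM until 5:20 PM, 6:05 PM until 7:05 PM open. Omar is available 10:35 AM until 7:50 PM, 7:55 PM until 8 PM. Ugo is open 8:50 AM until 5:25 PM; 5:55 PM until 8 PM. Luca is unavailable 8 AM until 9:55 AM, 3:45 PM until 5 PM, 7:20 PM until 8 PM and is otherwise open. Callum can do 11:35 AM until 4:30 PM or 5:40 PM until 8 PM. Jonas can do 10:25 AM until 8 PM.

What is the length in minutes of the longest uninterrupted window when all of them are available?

80

Priya free: 11:05-12:10, 14:25-20:00.
Zara free: 11:15-13:30, 14:25-17:20, 18:05-19:05.
Omar free: 10:35-19:50, 19:55-20:00.
Ugo free: 08:50-17:25, 17:55-20:00.
Luca free: 09:55-15:45, 17:00-19:20 (invert busy blocks within the working day).
Callum free: 11:35-16:30, 17:40-20:00.
Jonas free: 10:25-20:00.
Priya ∩ Zara: 11:15-12:10, 14:25-17:20, 18:05-19:05.
Priya ∩ Zara ∩ Omar: 11:15-12:10, 14:25-17:20, 18:05-19:05.
Priya ∩ Zara ∩ Omar ∩ Ugo: 11:15-12:10, 14:25-17:20, 18:05-19:05.
Priya ∩ Zara ∩ Omar ∩ Ugo ∩ Luca: 11:15-12:10, 14:25-15:45, 17:00-17:20, 18:05-19:05.
Priya ∩ Zara ∩ Omar ∩ Ugo ∩ Luca ∩ Callum: 11:35-12:10, 14:25-15:45, 18:05-19:05.
Priya ∩ Zara ∩ Omar ∩ Ugo ∩ Luca ∩ Callum ∩ Jonas: 11:35-12:10, 14:25-15:45, 18:05-19:05.
The longest is 14:25-15:45 at 80 minutes.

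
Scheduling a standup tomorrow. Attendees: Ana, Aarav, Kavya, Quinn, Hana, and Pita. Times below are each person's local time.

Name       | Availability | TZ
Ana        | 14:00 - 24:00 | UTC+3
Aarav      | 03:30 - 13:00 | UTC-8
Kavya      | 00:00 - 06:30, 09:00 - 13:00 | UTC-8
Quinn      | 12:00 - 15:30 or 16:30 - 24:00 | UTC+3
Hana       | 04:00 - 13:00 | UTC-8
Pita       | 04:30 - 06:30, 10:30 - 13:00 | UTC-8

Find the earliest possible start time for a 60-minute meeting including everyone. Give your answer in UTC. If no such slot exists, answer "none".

13:30

Ana in UTC: 11:00-21:00 (subtract 3h to convert from UTC+3).
Aarav in UTC: 11:30-21:00 (add 8h to convert from UTC-8).
Kavya in UTC: 08:00-14:30, 17:00-21:00 (add 8h to convert from UTC-8).
Quinn in UTC: 09:00-12:30, 13:30-21:00 (subtract 3h to convert from UTC+3).
Hana in UTC: 12:00-21:00 (add 8h to convert from UTC-8).
Pita in UTC: 12:30-14:30, 18:30-21:00 (add 8h to convert from UTC-8).
Ana ∩ Aarav: 11:30-21:00.
Ana ∩ Aarav ∩ Kavya: 11:30-14:30, 17:00-21:00.
Ana ∩ Aarav ∩ Kavya ∩ Quinn: 11:30-12:30, 13:30-14:30, 17:00-21:00.
Ana ∩ Aarav ∩ Kavya ∩ Quinn ∩ Hana: 12:00-12:30, 13:30-14:30, 17:00-21:00.
Ana ∩ Aarav ∩ Kavya ∩ Quinn ∩ Hana ∩ Pita: 13:30-14:30, 18:30-21:00.
So the common availability across everyone is 13:30-14:30, 18:30-21:00.
The first common window of at least 60 minutes is 13:30-14:30, so the earliest start is 13:30.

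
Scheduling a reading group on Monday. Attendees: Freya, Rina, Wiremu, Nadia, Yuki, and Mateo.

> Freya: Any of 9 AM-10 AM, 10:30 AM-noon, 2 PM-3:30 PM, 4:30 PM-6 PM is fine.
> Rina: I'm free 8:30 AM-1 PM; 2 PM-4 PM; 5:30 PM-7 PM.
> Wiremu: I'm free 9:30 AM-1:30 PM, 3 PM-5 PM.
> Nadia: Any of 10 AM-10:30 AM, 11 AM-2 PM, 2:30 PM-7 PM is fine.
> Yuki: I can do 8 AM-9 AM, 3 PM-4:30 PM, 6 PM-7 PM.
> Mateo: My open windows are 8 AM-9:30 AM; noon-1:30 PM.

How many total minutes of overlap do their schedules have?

0

Freya ∩ Rina: 09:00-10:00, 10:30-12:00, 14:00-15:30, 17:30-18:00.
Freya ∩ Rina ∩ Wiremu: 09:30-10:00, 10:30-12:00, 15:00-15:30.
Freya ∩ Rina ∩ Wiremu ∩ Nadia: 11:00-12:00, 15:00-15:30.
Freya ∩ Rina ∩ Wiremu ∩ Nadia ∩ Yuki: 15:00-15:30.
Freya ∩ Rina ∩ Wiremu ∩ Nadia ∩ Yuki ∩ Mateo: ∅.
There is no time when everyone is free.
There is no common window, so the total is 0 minutes.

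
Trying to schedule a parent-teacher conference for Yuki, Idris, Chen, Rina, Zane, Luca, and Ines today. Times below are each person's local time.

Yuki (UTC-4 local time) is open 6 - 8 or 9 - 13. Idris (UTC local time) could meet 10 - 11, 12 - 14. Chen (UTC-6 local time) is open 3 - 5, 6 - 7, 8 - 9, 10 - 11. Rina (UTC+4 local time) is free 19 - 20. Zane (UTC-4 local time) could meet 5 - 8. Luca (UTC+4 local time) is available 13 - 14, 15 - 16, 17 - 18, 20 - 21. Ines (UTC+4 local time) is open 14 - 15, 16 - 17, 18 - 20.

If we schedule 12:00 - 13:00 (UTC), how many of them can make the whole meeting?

3

Yuki in UTC: 10:00-12:00, 13:00-17:00 (add 4h to convert from UTC-4).
Idris in UTC: 10:00-11:00, 12:00-14:00.
Chen in UTC: 09:00-11:00, 12:00-13:00, 14:00-15:00, 16:00-17:00 (add 6h to convert from UTC-6).
Rina in UTC: 15:00-16:00 (subtract 4h to convert from UTC+4).
Zane in UTC: 09:00-12:00 (add 4h to convert from UTC-4).
Luca in UTC: 09:00-10:00, 11:00-12:00, 13:00-14:00, 16:00-17:00 (subtract 4h to convert from UTC+4).
Ines in UTC: 10:00-11:00, 12:00-13:00, 14:00-16:00 (subtract 4h to convert from UTC+4).
Idris, Chen, and Ines can make the full 12:00-13:00 slot — that's 3.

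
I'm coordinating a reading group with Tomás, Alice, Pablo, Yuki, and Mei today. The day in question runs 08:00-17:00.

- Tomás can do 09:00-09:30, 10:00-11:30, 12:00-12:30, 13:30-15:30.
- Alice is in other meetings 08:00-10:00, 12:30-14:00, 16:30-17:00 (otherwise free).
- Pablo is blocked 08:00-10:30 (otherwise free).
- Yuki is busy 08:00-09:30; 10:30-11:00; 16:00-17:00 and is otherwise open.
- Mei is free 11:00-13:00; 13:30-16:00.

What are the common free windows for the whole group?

Tomás free: 09:00-09:30, 10:00-11:30, 12:00-12:30, 13:30-15:30.
Alice free: 10:00-12:30, 14:00-16:30 (invert busy blocks within the working day).
Pablo free: 10:30-17:00 (invert busy blocks within the working day).
Yuki free: 09:30-10:30, 11:00-16:00 (invert busy blocks within the working day).
Mei free: 11:00-13:00, 13:30-16:00.
Tomás ∩ Alice: 10:00-11:30, 12:00-12:30, 14:00-15:30.
Tomás ∩ Alice ∩ Pablo: 10:30-11:30, 12:00-12:30, 14:00-15:30.
Tomás ∩ Alice ∩ Pablo ∩ Yuki: 11:00-11:30, 12:00-12:30, 14:00-15:30.
Tomás ∩ Alice ∩ Pablo ∩ Yuki ∩ Mei: 11:00-11:30, 12:00-12:30, 14:00-15:30.

11:00-11:30, 12:00-12:30, 14:00-15:30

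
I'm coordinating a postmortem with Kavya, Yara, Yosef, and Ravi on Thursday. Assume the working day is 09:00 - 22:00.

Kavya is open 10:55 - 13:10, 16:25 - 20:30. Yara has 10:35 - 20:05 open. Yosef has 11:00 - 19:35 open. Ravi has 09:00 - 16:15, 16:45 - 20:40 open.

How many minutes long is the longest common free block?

170

Kavya ∩ Yara: 10:55-13:10, 16:25-20:05.
Kavya ∩ Yara ∩ Yosef: 11:00-13:10, 16:25-19:35.
Kavya ∩ Yara ∩ Yosef ∩ Ravi: 11:00-13:10, 16:45-19:35.
The longest is 16:45-19:35 at 170 minutes.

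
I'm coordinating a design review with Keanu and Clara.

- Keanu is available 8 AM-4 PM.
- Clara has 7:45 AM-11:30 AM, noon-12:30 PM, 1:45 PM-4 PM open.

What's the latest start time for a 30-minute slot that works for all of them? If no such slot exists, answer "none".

Keanu ∩ Clara: 08:00-11:30, 12:00-12:30, 13:45-16:00.
The last common window of at least 30 minutes is 13:45-16:00; a 30-minute meeting can start as late as 15:30 and still end by 16:00.

15:30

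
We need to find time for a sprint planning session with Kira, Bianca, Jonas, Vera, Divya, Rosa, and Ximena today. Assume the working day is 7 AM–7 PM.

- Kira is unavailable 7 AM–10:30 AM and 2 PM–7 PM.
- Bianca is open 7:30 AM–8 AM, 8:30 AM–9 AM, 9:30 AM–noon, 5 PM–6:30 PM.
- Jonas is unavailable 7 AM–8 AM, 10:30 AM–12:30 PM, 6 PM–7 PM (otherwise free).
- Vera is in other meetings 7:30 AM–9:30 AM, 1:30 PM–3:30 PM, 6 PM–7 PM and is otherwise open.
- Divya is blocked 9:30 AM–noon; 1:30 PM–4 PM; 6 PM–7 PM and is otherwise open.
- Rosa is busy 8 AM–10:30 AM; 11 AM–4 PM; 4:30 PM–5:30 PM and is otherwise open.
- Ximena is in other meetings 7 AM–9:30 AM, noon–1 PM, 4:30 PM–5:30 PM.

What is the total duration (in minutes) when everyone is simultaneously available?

0

Kira free: 10:30-14:00 (invert busy blocks within the working day).
Bianca free: 07:30-08:00, 08:30-09:00, 09:30-12:00, 17:00-18:30.
Jonas free: 08:00-10:30, 12:30-18:00 (invert busy blocks within the working day).
Vera free: 07:00-07:30, 09:30-13:30, 15:30-18:00 (invert busy blocks within the working day).
Divya free: 07:00-09:30, 12:00-13:30, 16:00-18:00 (invert busy blocks within the working day).
Rosa free: 07:00-08:00, 10:30-11:00, 16:00-16:30, 17:30-19:00 (invert busy blocks within the working day).
Ximena free: 09:30-12:00, 13:00-16:30, 17:30-19:00 (invert busy blocks within the working day).
Kira ∩ Bianca: 10:30-12:00.
Kira ∩ Bianca ∩ Jonas: ∅.
Kira ∩ Bianca ∩ Jonas ∩ Vera: ∅.
Kira ∩ Bianca ∩ Jonas ∩ Vera ∩ Divya: ∅.
Kira ∩ Bianca ∩ Jonas ∩ Vera ∩ Divya ∩ Rosa: ∅.
Kira ∩ Bianca ∩ Jonas ∩ Vera ∩ Divya ∩ Rosa ∩ Ximena: ∅.
There is no time when everyone is free.
There is no common window, so the total is 0 minutes.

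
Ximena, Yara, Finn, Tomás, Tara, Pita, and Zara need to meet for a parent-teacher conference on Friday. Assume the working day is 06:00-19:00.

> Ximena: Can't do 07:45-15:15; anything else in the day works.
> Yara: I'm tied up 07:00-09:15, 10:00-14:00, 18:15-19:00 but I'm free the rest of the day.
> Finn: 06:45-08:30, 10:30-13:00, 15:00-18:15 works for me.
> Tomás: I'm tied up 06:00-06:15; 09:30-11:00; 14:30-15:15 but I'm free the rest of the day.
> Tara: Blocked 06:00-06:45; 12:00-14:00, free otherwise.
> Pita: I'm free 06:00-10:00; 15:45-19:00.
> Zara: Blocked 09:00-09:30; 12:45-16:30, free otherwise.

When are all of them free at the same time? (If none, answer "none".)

06:45-07:00, 16:30-18:15

Ximena free: 06:00-07:45, 15:15-19:00 (invert busy blocks within the working day).
Yara free: 06:00-07:00, 09:15-10:00, 14:00-18:15 (invert busy blocks within the working day).
Finn free: 06:45-08:30, 10:30-13:00, 15:00-18:15.
Tomás free: 06:15-09:30, 11:00-14:30, 15:15-19:00 (invert busy blocks within the working day).
Tara free: 06:45-12:00, 14:00-19:00 (invert busy blocks within the working day).
Pita free: 06:00-10:00, 15:45-19:00.
Zara free: 06:00-09:00, 09:30-12:45, 16:30-19:00 (invert busy blocks within the working day).
Ximena ∩ Yara: 06:00-07:00, 15:15-18:15.
Ximena ∩ Yara ∩ Finn: 06:45-07:00, 15:15-18:15.
Ximena ∩ Yara ∩ Finn ∩ Tomás: 06:45-07:00, 15:15-18:15.
Ximena ∩ Yara ∩ Finn ∩ Tomás ∩ Tara: 06:45-07:00, 15:15-18:15.
Ximena ∩ Yara ∩ Finn ∩ Tomás ∩ Tara ∩ Pita: 06:45-07:00, 15:45-18:15.
Ximena ∩ Yara ∩ Finn ∩ Tomás ∩ Tara ∩ Pita ∩ Zara: 06:45-07:00, 16:30-18:15.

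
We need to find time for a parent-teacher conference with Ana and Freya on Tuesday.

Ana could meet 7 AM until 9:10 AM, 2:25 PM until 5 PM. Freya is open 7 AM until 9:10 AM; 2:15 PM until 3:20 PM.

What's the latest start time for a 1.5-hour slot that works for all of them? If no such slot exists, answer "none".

07:40

Ana ∩ Freya: 07:00-09:10, 14:25-15:20.
Those are the intersection windows.
The last common window of at least 90 minutes is 07:00-09:10; a 90-minute meeting can start as late as 07:40 and still end by 09:10.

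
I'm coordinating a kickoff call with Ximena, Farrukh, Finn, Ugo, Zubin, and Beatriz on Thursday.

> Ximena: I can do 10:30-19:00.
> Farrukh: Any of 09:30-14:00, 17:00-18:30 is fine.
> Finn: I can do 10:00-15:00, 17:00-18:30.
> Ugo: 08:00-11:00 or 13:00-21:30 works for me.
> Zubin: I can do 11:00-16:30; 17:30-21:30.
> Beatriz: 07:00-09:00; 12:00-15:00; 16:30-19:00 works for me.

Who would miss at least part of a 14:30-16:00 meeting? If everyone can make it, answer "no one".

Beatriz, Farrukh, Finn

Ximena: free for 14:30-16:00. Farrukh: not fully free for 14:30-16:00. Finn: not fully free for 14:30-16:00. Ugo: free for 14:30-16:00. Zubin: free for 14:30-16:00. Beatriz: not fully free for 14:30-16:00.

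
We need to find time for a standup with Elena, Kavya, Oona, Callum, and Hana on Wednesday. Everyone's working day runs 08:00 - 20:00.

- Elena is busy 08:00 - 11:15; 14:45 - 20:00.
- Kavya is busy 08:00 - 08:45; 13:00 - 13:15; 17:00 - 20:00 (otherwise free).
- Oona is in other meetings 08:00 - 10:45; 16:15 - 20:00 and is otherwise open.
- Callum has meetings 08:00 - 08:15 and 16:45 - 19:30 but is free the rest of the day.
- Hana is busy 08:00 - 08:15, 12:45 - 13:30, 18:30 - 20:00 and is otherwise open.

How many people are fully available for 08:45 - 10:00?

3

Elena free: 11:15-14:45 (invert busy blocks within the working day).
Kavya free: 08:45-13:00, 13:15-17:00 (invert busy blocks within the working day).
Oona free: 10:45-16:15 (invert busy blocks within the working day).
Callum free: 08:15-16:45, 19:30-20:00 (invert busy blocks within the working day).
Hana free: 08:15-12:45, 13:30-18:30 (invert busy blocks within the working day).
Kavya, Callum, and Hana can make the full 08:45-10:00 slot — that's 3.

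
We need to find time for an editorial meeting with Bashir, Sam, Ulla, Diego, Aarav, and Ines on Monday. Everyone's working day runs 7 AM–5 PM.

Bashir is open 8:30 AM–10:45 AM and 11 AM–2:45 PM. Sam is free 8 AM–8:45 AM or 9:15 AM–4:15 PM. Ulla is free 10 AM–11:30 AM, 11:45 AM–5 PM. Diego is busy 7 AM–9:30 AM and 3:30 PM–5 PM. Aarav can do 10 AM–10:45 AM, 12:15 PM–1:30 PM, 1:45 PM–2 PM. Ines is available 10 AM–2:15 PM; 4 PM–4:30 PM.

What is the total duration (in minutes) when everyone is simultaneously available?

Bashir free: 08:30-10:45, 11:00-14:45.
Sam free: 08:00-08:45, 09:15-16:15.
Ulla free: 10:00-11:30, 11:45-17:00.
Diego free: 09:30-15:30 (invert busy blocks within the working day).
Aarav free: 10:00-10:45, 12:15-13:30, 13:45-14:00.
Ines free: 10:00-14:15, 16:00-16:30.
Bashir ∩ Sam: 08:30-08:45, 09:15-10:45, 11:00-14:45.
Bashir ∩ Sam ∩ Ulla: 10:00-10:45, 11:00-11:30, 11:45-14:45.
Bashir ∩ Sam ∩ Ulla ∩ Diego: 10:00-10:45, 11:00-11:30, 11:45-14:45.
Bashir ∩ Sam ∩ Ulla ∩ Diego ∩ Aarav: 10:00-10:45, 12:15-13:30, 13:45-14:00.
Bashir ∩ Sam ∩ Ulla ∩ Diego ∩ Aarav ∩ Ines: 10:00-10:45, 12:15-13:30, 13:45-14:00.
Those are the intersection windows.
Summing the common windows: 45 + 75 + 15 = 135 minutes.

135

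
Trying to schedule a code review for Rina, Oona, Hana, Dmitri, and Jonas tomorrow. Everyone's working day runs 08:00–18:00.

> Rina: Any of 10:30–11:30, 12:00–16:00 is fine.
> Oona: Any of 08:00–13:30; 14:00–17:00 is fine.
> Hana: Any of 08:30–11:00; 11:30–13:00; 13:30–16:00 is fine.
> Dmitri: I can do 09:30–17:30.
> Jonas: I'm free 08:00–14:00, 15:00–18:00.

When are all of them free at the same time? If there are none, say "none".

10:30-11:00, 12:00-13:00, 15:00-16:00

Rina ∩ Oona: 10:30-11:30, 12:00-13:30, 14:00-16:00.
Rina ∩ Oona ∩ Hana: 10:30-11:00, 12:00-13:00, 14:00-16:00.
Rina ∩ Oona ∩ Hana ∩ Dmitri: 10:30-11:00, 12:00-13:00, 14:00-16:00.
Rina ∩ Oona ∩ Hana ∩ Dmitri ∩ Jonas: 10:30-11:00, 12:00-13:00, 15:00-16:00.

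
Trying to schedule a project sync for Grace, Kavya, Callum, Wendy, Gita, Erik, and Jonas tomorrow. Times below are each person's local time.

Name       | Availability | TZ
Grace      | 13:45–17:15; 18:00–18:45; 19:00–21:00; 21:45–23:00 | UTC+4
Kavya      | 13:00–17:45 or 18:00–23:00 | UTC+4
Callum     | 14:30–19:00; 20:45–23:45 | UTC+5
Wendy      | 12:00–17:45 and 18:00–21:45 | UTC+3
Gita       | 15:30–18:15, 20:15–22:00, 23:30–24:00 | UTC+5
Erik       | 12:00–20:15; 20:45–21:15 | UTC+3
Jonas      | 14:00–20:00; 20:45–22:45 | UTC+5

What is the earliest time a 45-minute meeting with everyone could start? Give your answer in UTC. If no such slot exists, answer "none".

Grace in UTC: 09:45-13:15, 14:00-14:45, 15:00-17:00, 17:45-19:00 (subtract 4h to convert from UTC+4).
Kavya in UTC: 09:00-13:45, 14:00-19:00 (subtract 4h to convert from UTC+4).
Callum in UTC: 09:30-14:00, 15:45-18:45 (subtract 5h to convert from UTC+5).
Wendy in UTC: 09:00-14:45, 15:00-18:45 (subtract 3h to convert from UTC+3).
Gita in UTC: 10:30-13:15, 15:15-17:00, 18:30-19:00 (subtract 5h to convert from UTC+5).
Erik in UTC: 09:00-17:15, 17:45-18:15 (subtract 3h to convert from UTC+3).
Jonas in UTC: 09:00-15:00, 15:45-17:45 (subtract 5h to convert from UTC+5).
Grace ∩ Kavya: 09:45-13:15, 14:00-14:45, 15:00-17:00, 17:45-19:00.
Grace ∩ Kavya ∩ Callum: 09:45-13:15, 15:45-17:00, 17:45-18:45.
Grace ∩ Kavya ∩ Callum ∩ Wendy: 09:45-13:15, 15:45-17:00, 17:45-18:45.
Grace ∩ Kavya ∩ Callum ∩ Wendy ∩ Gita: 10:30-13:15, 15:45-17:00, 18:30-18:45.
Grace ∩ Kavya ∩ Callum ∩ Wendy ∩ Gita ∩ Erik: 10:30-13:15, 15:45-17:00.
Grace ∩ Kavya ∩ Callum ∩ Wendy ∩ Gita ∩ Erik ∩ Jonas: 10:30-13:15, 15:45-17:00.
The first common window of at least 45 minutes is 10:30-13:15, so the earliest start is 10:30.

10:30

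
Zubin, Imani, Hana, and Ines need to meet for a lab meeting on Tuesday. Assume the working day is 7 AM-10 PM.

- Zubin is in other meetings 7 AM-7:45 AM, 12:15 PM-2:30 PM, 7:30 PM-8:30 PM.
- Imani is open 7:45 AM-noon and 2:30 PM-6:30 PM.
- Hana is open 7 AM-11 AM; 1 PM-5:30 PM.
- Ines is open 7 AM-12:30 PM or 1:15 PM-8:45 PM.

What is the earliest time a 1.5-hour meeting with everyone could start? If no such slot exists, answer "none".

Zubin free: 07:45-12:15, 14:30-19:30, 20:30-22:00 (invert busy blocks within the working day).
Imani free: 07:45-12:00, 14:30-18:30.
Hana free: 07:00-11:00, 13:00-17:30.
Ines free: 07:00-12:30, 13:15-20:45.
Zubin ∩ Imani: 07:45-12:00, 14:30-18:30.
Zubin ∩ Imani ∩ Hana: 07:45-11:00, 14:30-17:30.
Zubin ∩ Imani ∩ Hana ∩ Ines: 07:45-11:00, 14:30-17:30.
The first common window of at least 90 minutes is 07:45-11:00, so the earliest start is 07:45.

07:45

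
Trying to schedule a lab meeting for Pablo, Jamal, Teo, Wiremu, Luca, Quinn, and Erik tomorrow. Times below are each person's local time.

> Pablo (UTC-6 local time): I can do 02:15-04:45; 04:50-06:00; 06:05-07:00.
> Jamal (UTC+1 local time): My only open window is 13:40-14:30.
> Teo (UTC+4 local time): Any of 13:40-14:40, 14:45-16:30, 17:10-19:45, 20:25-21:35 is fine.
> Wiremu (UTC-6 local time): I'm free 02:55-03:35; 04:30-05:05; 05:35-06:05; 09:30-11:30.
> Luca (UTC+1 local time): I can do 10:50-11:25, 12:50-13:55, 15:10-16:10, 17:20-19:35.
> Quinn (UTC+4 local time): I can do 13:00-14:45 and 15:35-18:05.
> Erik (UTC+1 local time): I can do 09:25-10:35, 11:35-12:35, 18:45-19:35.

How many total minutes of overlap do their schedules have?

0

Pablo in UTC: 08:15-10:45, 10:50-12:00, 12:05-13:00 (add 6h to convert from UTC-6).
Jamal in UTC: 12:40-13:30 (subtract 1h to convert from UTC+1).
Teo in UTC: 09:40-10:40, 10:45-12:30, 13:10-15:45, 16:25-17:35 (subtract 4h to convert from UTC+4).
Wiremu in UTC: 08:55-09:35, 10:30-11:05, 11:35-12:05, 15:30-17:30 (add 6h to convert from UTC-6).
Luca in UTC: 09:50-10:25, 11:50-12:55, 14:10-15:10, 16:20-18:35 (subtract 1h to convert from UTC+1).
Quinn in UTC: 09:00-10:45, 11:35-14:05 (subtract 4h to convert from UTC+4).
Erik in UTC: 08:25-09:35, 10:35-11:35, 17:45-18:35 (subtract 1h to convert from UTC+1).
Pablo ∩ Jamal: 12:40-13:00.
Pablo ∩ Jamal ∩ Teo: ∅.
Pablo ∩ Jamal ∩ Teo ∩ Wiremu: ∅.
Pablo ∩ Jamal ∩ Teo ∩ Wiremu ∩ Luca: ∅.
Pablo ∩ Jamal ∩ Teo ∩ Wiremu ∩ Luca ∩ Quinn: ∅.
Pablo ∩ Jamal ∩ Teo ∩ Wiremu ∩ Luca ∩ Quinn ∩ Erik: ∅.
There is no time when everyone is free.
There is no common window, so the total is 0 minutes.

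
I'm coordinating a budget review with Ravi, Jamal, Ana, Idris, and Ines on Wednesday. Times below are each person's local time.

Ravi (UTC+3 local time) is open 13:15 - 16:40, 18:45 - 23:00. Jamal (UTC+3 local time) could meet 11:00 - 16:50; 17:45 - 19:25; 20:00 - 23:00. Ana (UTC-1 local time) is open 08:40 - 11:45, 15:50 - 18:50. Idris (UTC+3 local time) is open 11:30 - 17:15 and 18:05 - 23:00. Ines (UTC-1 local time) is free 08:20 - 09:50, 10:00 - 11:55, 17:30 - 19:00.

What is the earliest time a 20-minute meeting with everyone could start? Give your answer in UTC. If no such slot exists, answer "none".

10:15

Ravi in UTC: 10:15-13:40, 15:45-20:00 (subtract 3h to convert from UTC+3).
Jamal in UTC: 08:00-13:50, 14:45-16:25, 17:00-20:00 (subtract 3h to convert from UTC+3).
Ana in UTC: 09:40-12:45, 16:50-19:50 (add 1h to convert from UTC-1).
Idris in UTC: 08:30-14:15, 15:05-20:00 (subtract 3h to convert from UTC+3).
Ines in UTC: 09:20-10:50, 11:00-12:55, 18:30-20:00 (add 1h to convert from UTC-1).
Ravi ∩ Jamal: 10:15-13:40, 15:45-16:25, 17:00-20:00.
Ravi ∩ Jamal ∩ Ana: 10:15-12:45, 17:00-19:50.
Ravi ∩ Jamal ∩ Ana ∩ Idris: 10:15-12:45, 17:00-19:50.
Ravi ∩ Jamal ∩ Ana ∩ Idris ∩ Ines: 10:15-10:50, 11:00-12:45, 18:30-19:50.
The first common window of at least 20 minutes is 10:15-10:50, so the earliest start is 10:15.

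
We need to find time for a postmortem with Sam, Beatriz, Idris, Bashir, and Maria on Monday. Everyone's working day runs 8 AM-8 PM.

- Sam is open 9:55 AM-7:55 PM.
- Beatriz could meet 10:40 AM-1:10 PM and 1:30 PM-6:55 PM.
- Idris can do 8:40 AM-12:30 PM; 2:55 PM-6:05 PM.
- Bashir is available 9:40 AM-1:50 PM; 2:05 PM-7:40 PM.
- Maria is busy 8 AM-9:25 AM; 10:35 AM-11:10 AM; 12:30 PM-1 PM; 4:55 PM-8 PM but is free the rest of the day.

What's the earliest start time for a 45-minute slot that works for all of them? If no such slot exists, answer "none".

Sam free: 09:55-19:55.
Beatriz free: 10:40-13:10, 13:30-18:55.
Idris free: 08:40-12:30, 14:55-18:05.
Bashir free: 09:40-13:50, 14:05-19:40.
Maria free: 09:25-10:35, 11:10-12:30, 13:00-16:55 (invert busy blocks within the working day).
Sam ∩ Beatriz: 10:40-13:10, 13:30-18:55.
Sam ∩ Beatriz ∩ Idris: 10:40-12:30, 14:55-18:05.
Sam ∩ Beatriz ∩ Idris ∩ Bashir: 10:40-12:30, 14:55-18:05.
Sam ∩ Beatriz ∩ Idris ∩ Bashir ∩ Maria: 11:10-12:30, 14:55-16:55.
So the common availability across everyone is 11:10-12:30, 14:55-16:55.
The first common window of at least 45 minutes is 11:10-12:30, so the earliest start is 11:10.

11:10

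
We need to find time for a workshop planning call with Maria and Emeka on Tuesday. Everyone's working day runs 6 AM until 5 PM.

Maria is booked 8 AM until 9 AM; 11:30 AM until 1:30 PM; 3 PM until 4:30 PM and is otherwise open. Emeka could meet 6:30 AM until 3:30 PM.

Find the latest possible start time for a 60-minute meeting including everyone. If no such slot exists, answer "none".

Maria free: 06:00-08:00, 09:00-11:30, 13:30-15:00, 16:30-17:00 (invert busy blocks within the working day).
Emeka free: 06:30-15:30.
Maria ∩ Emeka: 06:30-08:00, 09:00-11:30, 13:30-15:00.
The last common window of at least 60 minutes is 13:30-15:00; a 60-minute meeting can start as late as 14:00 and still end by 15:00.

14:00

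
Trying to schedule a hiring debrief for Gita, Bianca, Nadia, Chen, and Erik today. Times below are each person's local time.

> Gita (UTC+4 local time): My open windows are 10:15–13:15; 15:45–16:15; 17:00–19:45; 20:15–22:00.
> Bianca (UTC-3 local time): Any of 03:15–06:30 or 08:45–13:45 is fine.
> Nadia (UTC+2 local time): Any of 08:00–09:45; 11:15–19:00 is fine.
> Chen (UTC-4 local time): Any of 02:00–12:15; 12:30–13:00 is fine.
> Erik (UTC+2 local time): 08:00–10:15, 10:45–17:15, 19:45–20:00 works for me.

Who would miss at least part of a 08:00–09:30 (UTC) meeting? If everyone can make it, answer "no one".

Gita in UTC: 06:15-09:15, 11:45-12:15, 13:00-15:45, 16:15-18:00 (subtract 4h to convert from UTC+4).
Bianca in UTC: 06:15-09:30, 11:45-16:45 (add 3h to convert from UTC-3).
Nadia in UTC: 06:00-07:45, 09:15-17:00 (subtract 2h to convert from UTC+2).
Chen in UTC: 06:00-16:15, 16:30-17:00 (add 4h to convert from UTC-4).
Erik in UTC: 06:00-08:15, 08:45-15:15, 17:45-18:00 (subtract 2h to convert from UTC+2).
Gita: not fully free for 08:00-09:30. Bianca: free for 08:00-09:30. Nadia: not fully free for 08:00-09:30. Chen: free for 08:00-09:30. Erik: not fully free for 08:00-09:30.

Erik, Gita, Nadia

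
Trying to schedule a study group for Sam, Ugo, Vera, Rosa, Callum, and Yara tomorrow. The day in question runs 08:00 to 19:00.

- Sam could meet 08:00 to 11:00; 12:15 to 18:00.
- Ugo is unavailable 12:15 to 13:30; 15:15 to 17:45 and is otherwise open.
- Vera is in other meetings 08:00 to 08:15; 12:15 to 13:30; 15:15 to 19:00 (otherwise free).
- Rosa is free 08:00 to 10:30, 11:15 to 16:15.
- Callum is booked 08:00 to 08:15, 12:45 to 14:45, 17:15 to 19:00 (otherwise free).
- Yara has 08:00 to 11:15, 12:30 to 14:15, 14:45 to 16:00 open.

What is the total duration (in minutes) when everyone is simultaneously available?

Sam free: 08:00-11:00, 12:15-18:00.
Ugo free: 08:00-12:15, 13:30-15:15, 17:45-19:00 (invert busy blocks within the working day).
Vera free: 08:15-12:15, 13:30-15:15 (invert busy blocks within the working day).
Rosa free: 08:00-10:30, 11:15-16:15.
Callum free: 08:15-12:45, 14:45-17:15 (invert busy blocks within the working day).
Yara free: 08:00-11:15, 12:30-14:15, 14:45-16:00.
Sam ∩ Ugo: 08:00-11:00, 13:30-15:15, 17:45-18:00.
Sam ∩ Ugo ∩ Vera: 08:15-11:00, 13:30-15:15.
Sam ∩ Ugo ∩ Vera ∩ Rosa: 08:15-10:30, 13:30-15:15.
Sam ∩ Ugo ∩ Vera ∩ Rosa ∩ Callum: 08:15-10:30, 14:45-15:15.
Sam ∩ Ugo ∩ Vera ∩ Rosa ∩ Callum ∩ Yara: 08:15-10:30, 14:45-15:15.
Summing the common windows: 135 + 30 = 165 minutes.

165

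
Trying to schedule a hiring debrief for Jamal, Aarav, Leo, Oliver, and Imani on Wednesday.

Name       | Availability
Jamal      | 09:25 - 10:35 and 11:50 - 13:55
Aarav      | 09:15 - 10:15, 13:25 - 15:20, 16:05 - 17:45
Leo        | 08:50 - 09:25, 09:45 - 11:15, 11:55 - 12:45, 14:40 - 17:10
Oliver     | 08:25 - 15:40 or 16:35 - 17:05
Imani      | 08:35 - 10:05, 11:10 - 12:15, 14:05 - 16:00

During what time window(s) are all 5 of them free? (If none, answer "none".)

09:45-10:05

Jamal ∩ Aarav: 09:25-10:15, 13:25-13:55.
Jamal ∩ Aarav ∩ Leo: 09:45-10:15.
Jamal ∩ Aarav ∩ Leo ∩ Oliver: 09:45-10:15.
Jamal ∩ Aarav ∩ Leo ∩ Oliver ∩ Imani: 09:45-10:05.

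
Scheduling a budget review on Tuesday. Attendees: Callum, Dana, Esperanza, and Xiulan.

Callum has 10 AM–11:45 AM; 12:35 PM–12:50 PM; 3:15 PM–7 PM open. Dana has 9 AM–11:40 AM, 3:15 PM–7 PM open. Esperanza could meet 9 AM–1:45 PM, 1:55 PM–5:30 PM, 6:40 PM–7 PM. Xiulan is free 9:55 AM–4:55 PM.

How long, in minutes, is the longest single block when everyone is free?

100

Callum ∩ Dana: 10:00-11:40, 15:15-19:00.
Callum ∩ Dana ∩ Esperanza: 10:00-11:40, 15:15-17:30, 18:40-19:00.
Callum ∩ Dana ∩ Esperanza ∩ Xiulan: 10:00-11:40, 15:15-16:55.
The longest is 10:00-11:40 at 100 minutes.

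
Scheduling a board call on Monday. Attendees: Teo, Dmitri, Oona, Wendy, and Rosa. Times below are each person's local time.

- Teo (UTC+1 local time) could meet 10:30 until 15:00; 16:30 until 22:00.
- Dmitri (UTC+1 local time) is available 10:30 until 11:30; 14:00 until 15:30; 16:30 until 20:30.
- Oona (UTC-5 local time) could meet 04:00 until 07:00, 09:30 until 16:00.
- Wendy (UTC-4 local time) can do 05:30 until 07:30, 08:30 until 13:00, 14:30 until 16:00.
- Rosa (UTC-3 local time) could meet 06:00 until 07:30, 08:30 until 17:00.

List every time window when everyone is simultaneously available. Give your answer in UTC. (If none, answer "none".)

09:30-10:30, 15:30-17:00, 18:30-19:30

Teo in UTC: 09:30-14:00, 15:30-21:00 (subtract 1h to convert from UTC+1).
Dmitri in UTC: 09:30-10:30, 13:00-14:30, 15:30-19:30 (subtract 1h to convert from UTC+1).
Oona in UTC: 09:00-12:00, 14:30-21:00 (add 5h to convert from UTC-5).
Wendy in UTC: 09:30-11:30, 12:30-17:00, 18:30-20:00 (add 4h to convert from UTC-4).
Rosa in UTC: 09:00-10:30, 11:30-20:00 (add 3h to convert from UTC-3).
Teo ∩ Dmitri: 09:30-10:30, 13:00-14:00, 15:30-19:30.
Teo ∩ Dmitri ∩ Oona: 09:30-10:30, 15:30-19:30.
Teo ∩ Dmitri ∩ Oona ∩ Wendy: 09:30-10:30, 15:30-17:00, 18:30-19:30.
Teo ∩ Dmitri ∩ Oona ∩ Wendy ∩ Rosa: 09:30-10:30, 15:30-17:00, 18:30-19:30.
So the common availability across everyone is 09:30-10:30, 15:30-17:00, 18:30-19:30.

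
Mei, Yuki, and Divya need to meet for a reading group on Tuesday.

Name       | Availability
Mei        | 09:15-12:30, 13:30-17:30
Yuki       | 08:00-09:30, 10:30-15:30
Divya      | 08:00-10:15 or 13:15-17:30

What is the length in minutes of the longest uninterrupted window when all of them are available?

120

Mei ∩ Yuki: 09:15-09:30, 10:30-12:30, 13:30-15:30.
Mei ∩ Yuki ∩ Divya: 09:15-09:30, 13:30-15:30.
The longest is 13:30-15:30 at 120 minutes.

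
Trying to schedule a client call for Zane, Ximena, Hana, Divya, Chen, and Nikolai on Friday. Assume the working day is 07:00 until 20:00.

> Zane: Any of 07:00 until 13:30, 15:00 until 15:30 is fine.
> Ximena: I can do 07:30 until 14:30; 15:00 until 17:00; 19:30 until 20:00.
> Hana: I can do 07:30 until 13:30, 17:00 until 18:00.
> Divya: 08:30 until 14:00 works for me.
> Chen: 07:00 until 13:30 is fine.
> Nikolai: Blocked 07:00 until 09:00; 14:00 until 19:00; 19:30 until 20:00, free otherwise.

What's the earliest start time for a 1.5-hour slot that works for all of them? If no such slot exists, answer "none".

09:00

Zane free: 07:00-13:30, 15:00-15:30.
Ximena free: 07:30-14:30, 15:00-17:00, 19:30-20:00.
Hana free: 07:30-13:30, 17:00-18:00.
Divya free: 08:30-14:00.
Chen free: 07:00-13:30.
Nikolai free: 09:00-14:00, 19:00-19:30 (invert busy blocks within the working day).
Zane ∩ Ximena: 07:30-13:30, 15:00-15:30.
Zane ∩ Ximena ∩ Hana: 07:30-13:30.
Zane ∩ Ximena ∩ Hana ∩ Divya: 08:30-13:30.
Zane ∩ Ximena ∩ Hana ∩ Divya ∩ Chen: 08:30-13:30.
Zane ∩ Ximena ∩ Hana ∩ Divya ∩ Chen ∩ Nikolai: 09:00-13:30.
So the common availability across everyone is 09:00-13:30.
The first common window of at least 90 minutes is 09:00-13:30, so the earliest start is 09:00.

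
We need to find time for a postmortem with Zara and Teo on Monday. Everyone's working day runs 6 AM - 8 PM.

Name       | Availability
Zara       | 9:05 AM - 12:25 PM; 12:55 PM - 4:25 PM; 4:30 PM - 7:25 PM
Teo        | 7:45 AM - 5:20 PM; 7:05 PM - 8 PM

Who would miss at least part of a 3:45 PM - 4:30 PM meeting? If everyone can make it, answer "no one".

Zara

Zara: not fully free for 15:45-16:30. Teo: free for 15:45-16:30.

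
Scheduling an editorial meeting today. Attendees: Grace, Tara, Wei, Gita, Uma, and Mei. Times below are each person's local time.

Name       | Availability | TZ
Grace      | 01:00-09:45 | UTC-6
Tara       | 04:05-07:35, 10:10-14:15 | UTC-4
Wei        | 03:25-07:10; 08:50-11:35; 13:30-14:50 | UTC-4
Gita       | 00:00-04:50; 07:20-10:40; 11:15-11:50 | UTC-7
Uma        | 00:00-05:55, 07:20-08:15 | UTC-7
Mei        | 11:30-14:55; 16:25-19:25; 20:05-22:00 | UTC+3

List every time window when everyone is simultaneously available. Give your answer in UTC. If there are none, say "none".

08:30-11:10, 14:20-15:15

Grace in UTC: 07:00-15:45 (add 6h to convert from UTC-6).
Tara in UTC: 08:05-11:35, 14:10-18:15 (add 4h to convert from UTC-4).
Wei in UTC: 07:25-11:10, 12:50-15:35, 17:30-18:50 (add 4h to convert from UTC-4).
Gita in UTC: 07:00-11:50, 14:20-17:40, 18:15-18:50 (add 7h to convert from UTC-7).
Uma in UTC: 07:00-12:55, 14:20-15:15 (add 7h to convert from UTC-7).
Mei in UTC: 08:30-11:55, 13:25-16:25, 17:05-19:00 (subtract 3h to convert from UTC+3).
Grace ∩ Tara: 08:05-11:35, 14:10-15:45.
Grace ∩ Tara ∩ Wei: 08:05-11:10, 14:10-15:35.
Grace ∩ Tara ∩ Wei ∩ Gita: 08:05-11:10, 14:20-15:35.
Grace ∩ Tara ∩ Wei ∩ Gita ∩ Uma: 08:05-11:10, 14:20-15:15.
Grace ∩ Tara ∩ Wei ∩ Gita ∩ Uma ∩ Mei: 08:30-11:10, 14:20-15:15.
Those are the intersection windows.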